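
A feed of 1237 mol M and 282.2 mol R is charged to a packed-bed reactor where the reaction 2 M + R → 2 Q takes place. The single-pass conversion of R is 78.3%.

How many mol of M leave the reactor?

795 mol

R reacted = 0.783 × 282.2 = 221 mol; ν_R = −1, so ξ = 221/1 = 221 mol.
Outlet amounts (n = n₀ + ν ξ):
  M: 1237 − 2(221) = 795.1
  R: 282.2 − 1(221) = 61.24
  Q: 0 + 2(221) = 441.9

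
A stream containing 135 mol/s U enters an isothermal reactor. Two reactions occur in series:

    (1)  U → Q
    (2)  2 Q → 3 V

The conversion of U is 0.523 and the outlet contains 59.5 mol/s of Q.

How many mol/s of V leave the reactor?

Conversion of U: U consumed = 1ξ₁ = 0.523 × 135 → ξ₁ = 70.61 mol/s.
Q balance: n_Q = 0 + 1ξ₁ − 2ξ₂ = 59.5 → ξ₂ = (1·70.61 − 59.5)/2 = 5.553 mol/s.
Outlet amounts (n = n₀ + Σ ν·ξ):
  U: 135 − 1(70.61) = 64.39
  Q: 0 + 1(70.61) − 2(5.553) = 59.5
  V: 0 + 3(5.553) = 16.66

16.7 mol/s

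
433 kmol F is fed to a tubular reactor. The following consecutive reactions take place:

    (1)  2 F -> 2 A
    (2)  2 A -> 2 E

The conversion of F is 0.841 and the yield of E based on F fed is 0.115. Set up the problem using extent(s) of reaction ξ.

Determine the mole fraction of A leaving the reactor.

0.726

Conversion of F: F consumed = 2ξ₁ = 0.841 × 433 → ξ₁ = 182.1 kmol.
Yield of E: 2ξ₂ / 433 = 0.115 → ξ₂ = 24.9 kmol.
Outlet amounts (n = n₀ + Σ ν·ξ):
  F: 433 − 2(182.1) = 68.85
  A: 0 + 2(182.1) − 2(24.9) = 314.4
  E: 0 + 2(24.9) = 49.8
Total out = 433 kmol; y_A = 314.4 / 433 = 0.726.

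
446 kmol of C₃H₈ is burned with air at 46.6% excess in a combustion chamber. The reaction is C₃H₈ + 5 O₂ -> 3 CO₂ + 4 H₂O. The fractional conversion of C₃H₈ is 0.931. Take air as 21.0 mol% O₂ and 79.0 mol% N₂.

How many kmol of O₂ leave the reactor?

1190 kmol

Stoichiometric O₂ = 5 × 446 = 2230 kmol; O₂ fed = 2230 × 1.466 = 3269 kmol.
N₂ fed = 3269 × 79/21 = 12300 kmol.
Fuel reacted = 0.931 × 446 → ξ = 415.2 kmol.
Outlet (n = n₀ + ν ξ):
  C₃H₈: 446 − 1(415.2) = 30.77
  O₂: 3269 − 5(415.2) = 1193
  N₂: 12300 (inert)
  CO₂: 0 + 3(415.2) = 1246
  H₂O: 0 + 4(415.2) = 1661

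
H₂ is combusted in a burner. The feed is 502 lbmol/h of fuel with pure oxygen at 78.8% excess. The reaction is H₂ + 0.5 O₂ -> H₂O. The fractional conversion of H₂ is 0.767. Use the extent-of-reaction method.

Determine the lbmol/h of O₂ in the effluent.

256 lbmol/h

Stoichiometric O₂ = 0.5 × 502 = 251 lbmol/h; O₂ fed = 251 × 1.788 = 448.8 lbmol/h.
Fuel reacted = 0.767 × 502 → ξ = 385 lbmol/h.
Outlet (n = n₀ + ν ξ):
  H₂: 502 − 1(385) = 117
  O₂: 448.8 − 0.5(385) = 256.3
  H₂O: 0 + 1(385) = 385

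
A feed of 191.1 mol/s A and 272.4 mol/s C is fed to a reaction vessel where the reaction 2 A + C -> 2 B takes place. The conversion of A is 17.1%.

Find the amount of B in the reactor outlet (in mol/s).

32.7 mol/s

A reacted = 0.171 × 191.1 = 32.68 mol/s; ν_A = −2, so ξ = 32.68/2 = 16.34 mol/s.
Outlet amounts (n = n₀ + ν ξ):
  A: 191.1 − 2(16.34) = 158.4
  C: 272.4 − 1(16.34) = 256.1
  B: 0 + 2(16.34) = 32.68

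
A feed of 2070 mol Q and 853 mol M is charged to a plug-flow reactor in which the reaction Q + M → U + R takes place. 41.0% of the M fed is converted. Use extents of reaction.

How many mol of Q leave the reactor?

1720 mol

M reacted = 0.41 × 853 = 349.7 mol; ν_M = −1, so ξ = 349.7/1 = 349.7 mol.
Outlet amounts (n = n₀ + ν ξ):
  Q: 2070 − 1(349.7) = 1720
  M: 853 − 1(349.7) = 503.3
  U: 0 + 1(349.7) = 349.7
  R: 0 + 1(349.7) = 349.7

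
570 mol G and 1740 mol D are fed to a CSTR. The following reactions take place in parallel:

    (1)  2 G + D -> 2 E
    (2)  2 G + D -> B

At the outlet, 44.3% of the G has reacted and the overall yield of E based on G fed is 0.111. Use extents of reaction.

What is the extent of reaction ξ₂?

Yield of E: 2ξ₁ / 570 = 0.111 → ξ₁ = 31.64 mol.
Conversion of G: 2ξ₁ + 2ξ₂ = 0.443 × 570 = 252.5 → ξ₂ = 94.62 mol.
Outlet amounts (n = n₀ + Σ ν·ξ):
  G: 570 − 2(31.64) − 2(94.62) = 317.5
  D: 1740 − 1(31.64) − 1(94.62) = 1614
  E: 0 + 2(31.64) = 63.27
  B: 0 + 1(94.62) = 94.62

ξ₂ = 94.6 mol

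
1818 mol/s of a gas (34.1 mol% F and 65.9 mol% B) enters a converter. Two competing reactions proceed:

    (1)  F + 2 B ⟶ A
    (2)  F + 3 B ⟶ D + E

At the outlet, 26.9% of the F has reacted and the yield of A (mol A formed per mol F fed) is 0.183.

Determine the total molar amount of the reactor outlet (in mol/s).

Yield of A: 1ξ₁ / 619.9 = 0.183 → ξ₁ = 113.4 mol/s.
Conversion of F: 1ξ₁ + 1ξ₂ = 0.269 × 619.9 = 166.8 → ξ₂ = 53.31 mol/s.
Outlet amounts (n = n₀ + Σ ν·ξ):
  F: 619.9 − 1(113.4) − 1(53.31) = 453.2
  B: 1198 − 2(113.4) − 3(53.31) = 811.2
  A: 0 + 1(113.4) = 113.4
  D: 0 + 1(53.31) = 53.31
  E: 0 + 1(53.31) = 53.31
Total out = 453.2 + 811.2 + 113.4 + 53.31 + 53.31 = 1484 mol/s.

1480 mol/s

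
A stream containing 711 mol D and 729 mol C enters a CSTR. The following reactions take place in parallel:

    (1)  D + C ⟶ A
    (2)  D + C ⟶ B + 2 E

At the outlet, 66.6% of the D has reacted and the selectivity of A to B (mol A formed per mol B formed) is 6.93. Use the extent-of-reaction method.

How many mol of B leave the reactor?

59.7 mol

Conversion of D: D consumed = 0.666 × 711 = 473.5 mol = 1ξ₁ + 1ξ₂.
Selectivity: 1ξ₁ / (1ξ₂) = 6.93 → ξ₁ = 6.93 ξ₂.
Substitute: (1·6.93 + 1) ξ₂ = 473.5 → ξ₂ = 59.71 mol, ξ₁ = 413.8 mol.
Outlet amounts (n = n₀ + Σ ν·ξ):
  D: 711 − 1(413.8) − 1(59.71) = 237.5
  C: 729 − 1(413.8) − 1(59.71) = 255.5
  A: 0 + 1(413.8) = 413.8
  B: 0 + 1(59.71) = 59.71
  E: 0 + 2(59.71) = 119.4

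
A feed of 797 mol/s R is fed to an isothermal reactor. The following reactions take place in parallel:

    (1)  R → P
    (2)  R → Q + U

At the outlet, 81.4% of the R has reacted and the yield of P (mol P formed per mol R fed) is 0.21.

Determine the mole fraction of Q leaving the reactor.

Yield of P: 1ξ₁ / 797 = 0.21 → ξ₁ = 167.4 mol/s.
Conversion of R: 1ξ₁ + 1ξ₂ = 0.814 × 797 = 648.8 → ξ₂ = 481.4 mol/s.
Outlet amounts (n = n₀ + Σ ν·ξ):
  R: 797 − 1(167.4) − 1(481.4) = 148.2
  P: 0 + 1(167.4) = 167.4
  Q: 0 + 1(481.4) = 481.4
  U: 0 + 1(481.4) = 481.4
Total out = 1278 mol/s; y_Q = 481.4 / 1278 = 0.3766.

0.377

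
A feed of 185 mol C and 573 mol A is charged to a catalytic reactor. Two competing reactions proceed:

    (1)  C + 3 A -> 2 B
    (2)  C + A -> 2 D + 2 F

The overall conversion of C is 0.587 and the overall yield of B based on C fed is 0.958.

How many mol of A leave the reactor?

287 mol

Yield of B: 2ξ₁ / 185 = 0.958 → ξ₁ = 88.61 mol.
Conversion of C: 1ξ₁ + 1ξ₂ = 0.587 × 185 = 108.6 → ξ₂ = 19.98 mol.
Outlet amounts (n = n₀ + Σ ν·ξ):
  C: 185 − 1(88.61) − 1(19.98) = 76.41
  A: 573 − 3(88.61) − 1(19.98) = 287.2
  B: 0 + 2(88.61) = 177.2
  D: 0 + 2(19.98) = 39.96
  F: 0 + 2(19.98) = 39.96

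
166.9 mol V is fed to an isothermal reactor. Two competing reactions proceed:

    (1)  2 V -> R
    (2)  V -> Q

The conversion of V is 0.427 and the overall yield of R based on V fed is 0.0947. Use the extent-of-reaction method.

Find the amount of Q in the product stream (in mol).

Yield of R: 1ξ₁ / 166.9 = 0.0947 → ξ₁ = 15.81 mol.
Conversion of V: 2ξ₁ + 1ξ₂ = 0.427 × 166.9 = 71.27 → ξ₂ = 39.66 mol.
Outlet amounts (n = n₀ + Σ ν·ξ):
  V: 166.9 − 2(15.81) − 1(39.66) = 95.63
  R: 0 + 1(15.81) = 15.81
  Q: 0 + 1(39.66) = 39.66

39.7 mol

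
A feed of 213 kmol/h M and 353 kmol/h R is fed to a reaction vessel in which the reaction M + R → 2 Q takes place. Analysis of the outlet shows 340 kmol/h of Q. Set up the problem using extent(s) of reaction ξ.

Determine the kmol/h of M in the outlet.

For Q: n = n₀ + 2ξ → 340 = 0 + 2ξ, giving ξ = 170 kmol/h.
Outlet amounts (n = n₀ + ν ξ):
  M: 213 − 1(170) = 43
  R: 353 − 1(170) = 183
  Q: 0 + 2(170) = 340

43 kmol/h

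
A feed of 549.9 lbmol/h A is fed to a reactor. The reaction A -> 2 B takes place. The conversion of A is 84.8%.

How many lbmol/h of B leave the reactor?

933 lbmol/h

A reacted = 0.848 × 549.9 = 466.3 lbmol/h; ν_A = −1, so ξ = 466.3/1 = 466.3 lbmol/h.
Outlet amounts (n = n₀ + ν ξ):
  A: 549.9 − 1(466.3) = 83.58
  B: 0 + 2(466.3) = 932.6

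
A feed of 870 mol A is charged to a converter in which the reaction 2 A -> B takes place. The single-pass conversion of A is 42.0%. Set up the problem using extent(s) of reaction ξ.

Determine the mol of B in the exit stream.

A reacted = 0.42 × 870 = 365.4 mol; ν_A = −2, so ξ = 365.4/2 = 182.7 mol.
Outlet amounts (n = n₀ + ν ξ):
  A: 870 − 2(182.7) = 504.6
  B: 0 + 1(182.7) = 182.7

183 mol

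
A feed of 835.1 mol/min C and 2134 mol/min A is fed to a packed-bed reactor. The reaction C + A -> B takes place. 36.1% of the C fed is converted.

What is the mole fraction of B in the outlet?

0.113

C reacted = 0.361 × 835.1 = 301.5 mol/min; ν_C = −1, so ξ = 301.5/1 = 301.5 mol/min.
Outlet amounts (n = n₀ + ν ξ):
  C: 835.1 − 1(301.5) = 533.6
  A: 2134 − 1(301.5) = 1833
  B: 0 + 1(301.5) = 301.5
Total out = 2668 mol/min; y_B = 301.5 / 2668 = 0.113.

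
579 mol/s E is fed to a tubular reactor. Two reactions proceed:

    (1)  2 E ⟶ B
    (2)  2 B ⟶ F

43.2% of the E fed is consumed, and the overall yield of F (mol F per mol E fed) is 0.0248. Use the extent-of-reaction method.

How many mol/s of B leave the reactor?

Conversion of E: E consumed = 2ξ₁ = 0.432 × 579 → ξ₁ = 125.1 mol/s.
Yield of F: 1ξ₂ / 579 = 0.0248 → ξ₂ = 14.36 mol/s.
Outlet amounts (n = n₀ + Σ ν·ξ):
  E: 579 − 2(125.1) = 328.9
  B: 0 + 1(125.1) − 2(14.36) = 96.35
  F: 0 + 1(14.36) = 14.36

96.3 mol/s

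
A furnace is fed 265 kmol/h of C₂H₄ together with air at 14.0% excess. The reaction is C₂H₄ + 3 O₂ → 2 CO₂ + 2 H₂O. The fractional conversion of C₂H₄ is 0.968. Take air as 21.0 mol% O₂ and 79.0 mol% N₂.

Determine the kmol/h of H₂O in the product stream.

Stoichiometric O₂ = 3 × 265 = 795 kmol/h; O₂ fed = 795 × 1.140 = 906.3 kmol/h.
N₂ fed = 906.3 × 79/21 = 3409 kmol/h.
Fuel reacted = 0.968 × 265 → ξ = 256.5 kmol/h.
Outlet (n = n₀ + ν ξ):
  C₂H₄: 265 − 1(256.5) = 8.48
  O₂: 906.3 − 3(256.5) = 136.7
  N₂: 3409 (inert)
  CO₂: 0 + 2(256.5) = 513
  H₂O: 0 + 2(256.5) = 513

513 kmol/h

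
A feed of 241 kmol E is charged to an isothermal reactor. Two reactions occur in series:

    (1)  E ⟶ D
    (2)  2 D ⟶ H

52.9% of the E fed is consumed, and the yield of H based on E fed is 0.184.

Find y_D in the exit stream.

0.197

Conversion of E: E consumed = 1ξ₁ = 0.529 × 241 → ξ₁ = 127.5 kmol.
Yield of H: 1ξ₂ / 241 = 0.184 → ξ₂ = 44.34 kmol.
Outlet amounts (n = n₀ + Σ ν·ξ):
  E: 241 − 1(127.5) = 113.5
  D: 0 + 1(127.5) − 2(44.34) = 38.8
  H: 0 + 1(44.34) = 44.34
Total out = 196.7 kmol; y_D = 38.8 / 196.7 = 0.1973.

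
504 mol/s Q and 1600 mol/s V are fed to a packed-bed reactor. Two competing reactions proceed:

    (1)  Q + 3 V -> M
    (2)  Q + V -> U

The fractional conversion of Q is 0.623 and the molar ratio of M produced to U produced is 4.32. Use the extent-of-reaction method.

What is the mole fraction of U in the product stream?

0.0461

Conversion of Q: Q consumed = 0.623 × 504 = 314 mol/s = 1ξ₁ + 1ξ₂.
Selectivity: 1ξ₁ / (1ξ₂) = 4.32 → ξ₁ = 4.32 ξ₂.
Substitute: (1·4.32 + 1) ξ₂ = 314 → ξ₂ = 59.02 mol/s, ξ₁ = 255 mol/s.
Outlet amounts (n = n₀ + Σ ν·ξ):
  Q: 504 − 1(255) − 1(59.02) = 190
  V: 1600 − 3(255) − 1(59.02) = 776.1
  M: 0 + 1(255) = 255
  U: 0 + 1(59.02) = 59.02
Total out = 1280 mol/s; y_U = 59.02 / 1280 = 0.04611.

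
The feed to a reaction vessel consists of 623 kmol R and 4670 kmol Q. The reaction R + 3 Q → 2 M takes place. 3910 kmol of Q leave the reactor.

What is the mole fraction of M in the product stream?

0.106

For Q: n = n₀ − 3ξ → 3910 = 4670 − 3ξ, giving ξ = 253.3 kmol.
Outlet amounts (n = n₀ + ν ξ):
  R: 623 − 1(253.3) = 369.7
  Q: 4670 − 3(253.3) = 3910
  M: 0 + 2(253.3) = 506.7
Total out = 4786 kmol; y_M = 506.7 / 4786 = 0.1059.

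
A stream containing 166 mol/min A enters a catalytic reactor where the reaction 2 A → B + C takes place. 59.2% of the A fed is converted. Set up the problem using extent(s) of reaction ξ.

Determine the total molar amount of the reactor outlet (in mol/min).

166 mol/min

A reacted = 0.592 × 166 = 98.27 mol/min; ν_A = −2, so ξ = 98.27/2 = 49.14 mol/min.
Outlet amounts (n = n₀ + ν ξ):
  A: 166 − 2(49.14) = 67.73
  B: 0 + 1(49.14) = 49.14
  C: 0 + 1(49.14) = 49.14
Total out = 67.73 + 49.14 + 49.14 = 166 mol/min.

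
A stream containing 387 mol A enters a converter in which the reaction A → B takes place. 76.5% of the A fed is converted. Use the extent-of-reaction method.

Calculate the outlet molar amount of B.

296 mol

A reacted = 0.765 × 387 = 296.1 mol; ν_A = −1, so ξ = 296.1/1 = 296.1 mol.
Outlet amounts (n = n₀ + ν ξ):
  A: 387 − 1(296.1) = 90.94
  B: 0 + 1(296.1) = 296.1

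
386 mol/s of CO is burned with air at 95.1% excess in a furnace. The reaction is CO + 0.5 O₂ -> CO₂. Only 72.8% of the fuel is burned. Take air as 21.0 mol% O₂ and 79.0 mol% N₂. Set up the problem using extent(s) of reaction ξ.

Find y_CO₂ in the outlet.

0.138

Stoichiometric O₂ = 0.5 × 386 = 193 mol/s; O₂ fed = 193 × 1.951 = 376.5 mol/s.
N₂ fed = 376.5 × 79/21 = 1417 mol/s.
Fuel reacted = 0.728 × 386 → ξ = 281 mol/s.
Outlet (n = n₀ + ν ξ):
  CO: 386 − 1(281) = 105
  O₂: 376.5 − 0.5(281) = 236
  N₂: 1417 (inert)
  CO₂: 0 + 1(281) = 281
Total out = 2039 mol/s; y_CO₂ = 281 / 2039 = 0.1378.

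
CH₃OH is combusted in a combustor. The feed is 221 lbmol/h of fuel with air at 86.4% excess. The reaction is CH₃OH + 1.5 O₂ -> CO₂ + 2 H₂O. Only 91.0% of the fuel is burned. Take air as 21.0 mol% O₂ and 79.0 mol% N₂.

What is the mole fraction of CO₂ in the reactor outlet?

Stoichiometric O₂ = 1.5 × 221 = 331.5 lbmol/h; O₂ fed = 331.5 × 1.864 = 617.9 lbmol/h.
N₂ fed = 617.9 × 79/21 = 2325 lbmol/h.
Fuel reacted = 0.91 × 221 → ξ = 201.1 lbmol/h.
Outlet (n = n₀ + ν ξ):
  CH₃OH: 221 − 1(201.1) = 19.89
  O₂: 617.9 − 1.5(201.1) = 316.3
  N₂: 2325 (inert)
  CO₂: 0 + 1(201.1) = 201.1
  H₂O: 0 + 2(201.1) = 402.2
Total out = 3264 lbmol/h; y_CO₂ = 201.1 / 3264 = 0.06161.

0.0616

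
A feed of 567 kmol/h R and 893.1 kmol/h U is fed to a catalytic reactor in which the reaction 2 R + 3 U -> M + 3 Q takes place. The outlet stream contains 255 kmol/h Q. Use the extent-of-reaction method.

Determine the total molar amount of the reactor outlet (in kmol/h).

1380 kmol/h

For Q: n = n₀ + 3ξ → 255 = 0 + 3ξ, giving ξ = 85 kmol/h.
Outlet amounts (n = n₀ + ν ξ):
  R: 567 − 2(85) = 397
  U: 893.1 − 3(85) = 638.1
  M: 0 + 1(85) = 85
  Q: 0 + 3(85) = 255
Total out = 397 + 638.1 + 85 + 255 = 1375 kmol/h.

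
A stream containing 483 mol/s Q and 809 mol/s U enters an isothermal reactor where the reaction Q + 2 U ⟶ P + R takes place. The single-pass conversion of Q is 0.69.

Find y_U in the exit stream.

0.149

Q reacted = 0.69 × 483 = 333.3 mol/s; ν_Q = −1, so ξ = 333.3/1 = 333.3 mol/s.
Outlet amounts (n = n₀ + ν ξ):
  Q: 483 − 1(333.3) = 149.7
  U: 809 − 2(333.3) = 142.5
  P: 0 + 1(333.3) = 333.3
  R: 0 + 1(333.3) = 333.3
Total out = 958.7 mol/s; y_U = 142.5 / 958.7 = 0.1486.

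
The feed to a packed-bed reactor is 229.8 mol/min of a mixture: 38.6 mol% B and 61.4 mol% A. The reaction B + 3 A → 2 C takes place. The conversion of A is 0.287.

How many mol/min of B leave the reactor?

75.2 mol/min

A reacted = 0.287 × 141.1 = 40.49 mol/min; ν_A = −3, so ξ = 40.49/3 = 13.5 mol/min.
Outlet amounts (n = n₀ + ν ξ):
  B: 88.7 − 1(13.5) = 75.2
  A: 141.1 − 3(13.5) = 100.6
  C: 0 + 2(13.5) = 27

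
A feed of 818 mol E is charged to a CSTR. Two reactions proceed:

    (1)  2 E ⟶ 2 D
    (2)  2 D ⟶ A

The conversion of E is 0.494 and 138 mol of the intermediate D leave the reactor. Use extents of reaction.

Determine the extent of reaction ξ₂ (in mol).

ξ₂ = 133 mol

Conversion of E: E consumed = 2ξ₁ = 0.494 × 818 → ξ₁ = 202 mol.
D balance: n_D = 0 + 2ξ₁ − 2ξ₂ = 138 → ξ₂ = (2·202 − 138)/2 = 133 mol.
Outlet amounts (n = n₀ + Σ ν·ξ):
  E: 818 − 2(202) = 413.9
  D: 0 + 2(202) − 2(133) = 138
  A: 0 + 1(133) = 133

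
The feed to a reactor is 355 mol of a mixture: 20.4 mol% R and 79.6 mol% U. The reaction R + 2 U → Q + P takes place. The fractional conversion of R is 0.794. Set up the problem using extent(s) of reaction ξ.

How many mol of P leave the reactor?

57.5 mol

R reacted = 0.794 × 72.42 = 57.5 mol; ν_R = −1, so ξ = 57.5/1 = 57.5 mol.
Outlet amounts (n = n₀ + ν ξ):
  R: 72.42 − 1(57.5) = 14.92
  U: 282.6 − 2(57.5) = 167.6
  Q: 0 + 1(57.5) = 57.5
  P: 0 + 1(57.5) = 57.5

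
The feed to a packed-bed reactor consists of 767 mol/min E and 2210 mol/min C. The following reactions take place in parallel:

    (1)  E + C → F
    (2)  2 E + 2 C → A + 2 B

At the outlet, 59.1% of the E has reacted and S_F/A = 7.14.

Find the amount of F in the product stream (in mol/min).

354 mol/min

Conversion of E: E consumed = 0.591 × 767 = 453.3 mol/min = 1ξ₁ + 2ξ₂.
Selectivity: 1ξ₁ / (1ξ₂) = 7.14 → ξ₁ = 7.14 ξ₂.
Substitute: (1·7.14 + 2) ξ₂ = 453.3 → ξ₂ = 49.59 mol/min, ξ₁ = 354.1 mol/min.
Outlet amounts (n = n₀ + Σ ν·ξ):
  E: 767 − 1(354.1) − 2(49.59) = 313.7
  C: 2210 − 1(354.1) − 2(49.59) = 1757
  F: 0 + 1(354.1) = 354.1
  A: 0 + 1(49.59) = 49.59
  B: 0 + 2(49.59) = 99.19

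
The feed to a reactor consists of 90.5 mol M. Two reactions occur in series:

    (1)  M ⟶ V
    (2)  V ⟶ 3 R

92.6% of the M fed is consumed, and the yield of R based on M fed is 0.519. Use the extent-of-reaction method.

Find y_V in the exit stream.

0.559

Conversion of M: M consumed = 1ξ₁ = 0.926 × 90.5 → ξ₁ = 83.8 mol.
Yield of R: 3ξ₂ / 90.5 = 0.519 → ξ₂ = 15.66 mol.
Outlet amounts (n = n₀ + Σ ν·ξ):
  M: 90.5 − 1(83.8) = 6.697
  V: 0 + 1(83.8) − 1(15.66) = 68.15
  R: 0 + 3(15.66) = 46.97
Total out = 121.8 mol; y_V = 68.15 / 121.8 = 0.5594.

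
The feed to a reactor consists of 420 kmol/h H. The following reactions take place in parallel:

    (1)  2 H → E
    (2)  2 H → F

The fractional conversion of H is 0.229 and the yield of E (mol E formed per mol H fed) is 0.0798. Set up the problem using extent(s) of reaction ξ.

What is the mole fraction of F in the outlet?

Yield of E: 1ξ₁ / 420 = 0.0798 → ξ₁ = 33.52 kmol/h.
Conversion of H: 2ξ₁ + 2ξ₂ = 0.229 × 420 = 96.18 → ξ₂ = 14.57 kmol/h.
Outlet amounts (n = n₀ + Σ ν·ξ):
  H: 420 − 2(33.52) − 2(14.57) = 323.8
  E: 0 + 1(33.52) = 33.52
  F: 0 + 1(14.57) = 14.57
Total out = 371.9 kmol/h; y_F = 14.57 / 371.9 = 0.03919.

0.0392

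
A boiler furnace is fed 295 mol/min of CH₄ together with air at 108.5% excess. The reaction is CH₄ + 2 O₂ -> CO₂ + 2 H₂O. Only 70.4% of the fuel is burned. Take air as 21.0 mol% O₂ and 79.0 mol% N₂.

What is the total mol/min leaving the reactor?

Stoichiometric O₂ = 2 × 295 = 590 mol/min; O₂ fed = 590 × 2.085 = 1230 mol/min.
N₂ fed = 1230 × 79/21 = 4628 mol/min.
Fuel reacted = 0.704 × 295 → ξ = 207.7 mol/min.
Outlet (n = n₀ + ν ξ):
  CH₄: 295 − 1(207.7) = 87.32
  O₂: 1230 − 2(207.7) = 814.8
  N₂: 4628 (inert)
  CO₂: 0 + 1(207.7) = 207.7
  H₂O: 0 + 2(207.7) = 415.4
Total out = 87.32 + 814.8 + 4628 + 207.7 + 415.4 = 6153 mol/min.

6150 mol/min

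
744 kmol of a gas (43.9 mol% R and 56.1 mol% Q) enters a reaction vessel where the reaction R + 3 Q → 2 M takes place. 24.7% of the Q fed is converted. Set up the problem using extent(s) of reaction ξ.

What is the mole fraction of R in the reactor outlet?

Q reacted = 0.247 × 417.4 = 103.1 kmol; ν_Q = −3, so ξ = 103.1/3 = 34.36 kmol.
Outlet amounts (n = n₀ + ν ξ):
  R: 326.6 − 1(34.36) = 292.3
  Q: 417.4 − 3(34.36) = 314.3
  M: 0 + 2(34.36) = 68.73
Total out = 675.3 kmol; y_R = 292.3 / 675.3 = 0.4328.

0.433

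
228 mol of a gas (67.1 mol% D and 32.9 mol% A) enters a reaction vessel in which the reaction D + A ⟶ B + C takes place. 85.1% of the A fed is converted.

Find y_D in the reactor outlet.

0.391

A reacted = 0.851 × 75.01 = 63.84 mol; ν_A = −1, so ξ = 63.84/1 = 63.84 mol.
Outlet amounts (n = n₀ + ν ξ):
  D: 153 − 1(63.84) = 89.15
  A: 75.01 − 1(63.84) = 11.18
  B: 0 + 1(63.84) = 63.84
  C: 0 + 1(63.84) = 63.84
Total out = 228 mol; y_D = 89.15 / 228 = 0.391.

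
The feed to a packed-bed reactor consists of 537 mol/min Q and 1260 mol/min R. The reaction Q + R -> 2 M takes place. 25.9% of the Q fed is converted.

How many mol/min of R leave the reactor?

Q reacted = 0.259 × 537 = 139.1 mol/min; ν_Q = −1, so ξ = 139.1/1 = 139.1 mol/min.
Outlet amounts (n = n₀ + ν ξ):
  Q: 537 − 1(139.1) = 397.9
  R: 1260 − 1(139.1) = 1121
  M: 0 + 2(139.1) = 278.2

1120 mol/min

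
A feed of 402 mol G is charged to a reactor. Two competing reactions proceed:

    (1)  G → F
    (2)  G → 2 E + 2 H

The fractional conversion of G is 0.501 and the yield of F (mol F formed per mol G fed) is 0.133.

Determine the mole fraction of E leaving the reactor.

Yield of F: 1ξ₁ / 402 = 0.133 → ξ₁ = 53.47 mol.
Conversion of G: 1ξ₁ + 1ξ₂ = 0.501 × 402 = 201.4 → ξ₂ = 147.9 mol.
Outlet amounts (n = n₀ + Σ ν·ξ):
  G: 402 − 1(53.47) − 1(147.9) = 200.6
  F: 0 + 1(53.47) = 53.47
  E: 0 + 2(147.9) = 295.9
  H: 0 + 2(147.9) = 295.9
Total out = 845.8 mol; y_E = 295.9 / 845.8 = 0.3498.

0.35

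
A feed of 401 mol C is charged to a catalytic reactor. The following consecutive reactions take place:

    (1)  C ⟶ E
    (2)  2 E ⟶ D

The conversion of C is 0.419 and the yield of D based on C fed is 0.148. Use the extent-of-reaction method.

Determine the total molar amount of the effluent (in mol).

342 mol

Conversion of C: C consumed = 1ξ₁ = 0.419 × 401 → ξ₁ = 168 mol.
Yield of D: 1ξ₂ / 401 = 0.148 → ξ₂ = 59.35 mol.
Outlet amounts (n = n₀ + Σ ν·ξ):
  C: 401 − 1(168) = 233
  E: 0 + 1(168) − 2(59.35) = 49.32
  D: 0 + 1(59.35) = 59.35
Total out = 233 + 49.32 + 59.35 = 341.7 mol.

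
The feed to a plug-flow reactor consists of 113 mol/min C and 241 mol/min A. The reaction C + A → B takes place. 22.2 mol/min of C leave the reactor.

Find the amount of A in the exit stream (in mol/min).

150 mol/min

For C: n = n₀ − 1ξ → 22.2 = 113 − 1ξ, giving ξ = 90.8 mol/min.
Outlet amounts (n = n₀ + ν ξ):
  C: 113 − 1(90.8) = 22.2
  A: 241 − 1(90.8) = 150.2
  B: 0 + 1(90.8) = 90.8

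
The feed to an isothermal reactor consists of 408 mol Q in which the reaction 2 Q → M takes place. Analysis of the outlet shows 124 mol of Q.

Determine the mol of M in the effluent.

142 mol

For Q: n = n₀ − 2ξ → 124 = 408 − 2ξ, giving ξ = 142 mol.
Outlet amounts (n = n₀ + ν ξ):
  Q: 408 − 2(142) = 124
  M: 0 + 1(142) = 142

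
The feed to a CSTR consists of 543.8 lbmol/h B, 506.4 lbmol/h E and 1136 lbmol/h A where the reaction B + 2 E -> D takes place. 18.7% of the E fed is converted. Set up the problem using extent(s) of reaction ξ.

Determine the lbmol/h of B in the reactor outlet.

E reacted = 0.187 × 506.4 = 94.7 lbmol/h; ν_E = −2, so ξ = 94.7/2 = 47.35 lbmol/h.
Outlet amounts (n = n₀ + ν ξ):
  B: 543.8 − 1(47.35) = 496.5
  E: 506.4 − 2(47.35) = 411.7
  D: 0 + 1(47.35) = 47.35
  A: 1136 (inert)

496 lbmol/h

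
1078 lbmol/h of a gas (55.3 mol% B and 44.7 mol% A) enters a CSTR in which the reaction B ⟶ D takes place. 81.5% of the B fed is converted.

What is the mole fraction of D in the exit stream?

0.451

B reacted = 0.815 × 596.1 = 485.8 lbmol/h; ν_B = −1, so ξ = 485.8/1 = 485.8 lbmol/h.
Outlet amounts (n = n₀ + ν ξ):
  B: 596.1 − 1(485.8) = 110.3
  D: 0 + 1(485.8) = 485.8
  A: 481.9 (inert)
Total out = 1078 lbmol/h; y_D = 485.8 / 1078 = 0.4507.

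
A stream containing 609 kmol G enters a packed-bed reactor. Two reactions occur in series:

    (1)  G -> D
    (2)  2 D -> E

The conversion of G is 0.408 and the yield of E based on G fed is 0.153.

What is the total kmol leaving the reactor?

516 kmol

Conversion of G: G consumed = 1ξ₁ = 0.408 × 609 → ξ₁ = 248.5 kmol.
Yield of E: 1ξ₂ / 609 = 0.153 → ξ₂ = 93.18 kmol.
Outlet amounts (n = n₀ + Σ ν·ξ):
  G: 609 − 1(248.5) = 360.5
  D: 0 + 1(248.5) − 2(93.18) = 62.12
  E: 0 + 1(93.18) = 93.18
Total out = 360.5 + 62.12 + 93.18 = 515.8 kmol.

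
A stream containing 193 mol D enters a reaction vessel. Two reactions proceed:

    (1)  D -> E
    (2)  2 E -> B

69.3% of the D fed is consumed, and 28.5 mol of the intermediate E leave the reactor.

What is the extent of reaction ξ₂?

Conversion of D: D consumed = 1ξ₁ = 0.693 × 193 → ξ₁ = 133.7 mol.
E balance: n_E = 0 + 1ξ₁ − 2ξ₂ = 28.5 → ξ₂ = (1·133.7 − 28.5)/2 = 52.62 mol.
Outlet amounts (n = n₀ + Σ ν·ξ):
  D: 193 − 1(133.7) = 59.25
  E: 0 + 1(133.7) − 2(52.62) = 28.5
  B: 0 + 1(52.62) = 52.62

ξ₂ = 52.6 mol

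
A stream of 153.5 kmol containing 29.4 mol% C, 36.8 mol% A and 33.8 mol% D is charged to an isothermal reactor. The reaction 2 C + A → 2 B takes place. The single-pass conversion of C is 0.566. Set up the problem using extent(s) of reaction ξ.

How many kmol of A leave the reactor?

C reacted = 0.566 × 45.13 = 25.54 kmol; ν_C = −2, so ξ = 25.54/2 = 12.77 kmol.
Outlet amounts (n = n₀ + ν ξ):
  C: 45.13 − 2(12.77) = 19.59
  A: 56.49 − 1(12.77) = 43.72
  B: 0 + 2(12.77) = 25.54
  D: 51.88 (inert)

43.7 kmol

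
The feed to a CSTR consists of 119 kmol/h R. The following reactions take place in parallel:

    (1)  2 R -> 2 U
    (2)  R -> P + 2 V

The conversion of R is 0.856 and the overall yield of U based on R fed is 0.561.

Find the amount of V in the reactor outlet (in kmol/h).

70.2 kmol/h

Yield of U: 2ξ₁ / 119 = 0.561 → ξ₁ = 33.38 kmol/h.
Conversion of R: 2ξ₁ + 1ξ₂ = 0.856 × 119 = 101.9 → ξ₂ = 35.11 kmol/h.
Outlet amounts (n = n₀ + Σ ν·ξ):
  R: 119 − 2(33.38) − 1(35.11) = 17.14
  U: 0 + 2(33.38) = 66.76
  P: 0 + 1(35.11) = 35.11
  V: 0 + 2(35.11) = 70.21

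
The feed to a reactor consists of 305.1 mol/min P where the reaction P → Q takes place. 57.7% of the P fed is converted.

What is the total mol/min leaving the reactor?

305 mol/min

P reacted = 0.577 × 305.1 = 176 mol/min; ν_P = −1, so ξ = 176/1 = 176 mol/min.
Outlet amounts (n = n₀ + ν ξ):
  P: 305.1 − 1(176) = 129.1
  Q: 0 + 1(176) = 176
Total out = 129.1 + 176 = 305.1 mol/min.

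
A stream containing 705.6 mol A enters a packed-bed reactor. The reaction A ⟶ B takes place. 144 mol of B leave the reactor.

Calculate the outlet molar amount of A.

For B: n = n₀ + 1ξ → 144 = 0 + 1ξ, giving ξ = 144 mol.
Outlet amounts (n = n₀ + ν ξ):
  A: 705.6 − 1(144) = 561.6
  B: 0 + 1(144) = 144

562 mol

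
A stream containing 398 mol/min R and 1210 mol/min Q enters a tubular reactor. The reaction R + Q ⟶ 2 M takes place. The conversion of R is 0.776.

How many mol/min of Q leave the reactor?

901 mol/min

R reacted = 0.776 × 398 = 308.8 mol/min; ν_R = −1, so ξ = 308.8/1 = 308.8 mol/min.
Outlet amounts (n = n₀ + ν ξ):
  R: 398 − 1(308.8) = 89.15
  Q: 1210 − 1(308.8) = 901.2
  M: 0 + 2(308.8) = 617.7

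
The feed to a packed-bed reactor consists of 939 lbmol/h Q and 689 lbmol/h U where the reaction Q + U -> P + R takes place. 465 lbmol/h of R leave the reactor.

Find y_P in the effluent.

0.286

For R: n = n₀ + 1ξ → 465 = 0 + 1ξ, giving ξ = 465 lbmol/h.
Outlet amounts (n = n₀ + ν ξ):
  Q: 939 − 1(465) = 474
  U: 689 − 1(465) = 224
  P: 0 + 1(465) = 465
  R: 0 + 1(465) = 465
Total out = 1628 lbmol/h; y_P = 465 / 1628 = 0.2856.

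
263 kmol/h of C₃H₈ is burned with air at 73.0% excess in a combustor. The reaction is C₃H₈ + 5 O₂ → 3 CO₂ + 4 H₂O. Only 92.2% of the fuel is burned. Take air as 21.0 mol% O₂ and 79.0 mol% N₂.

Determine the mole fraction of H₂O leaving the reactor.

0.0855

Stoichiometric O₂ = 5 × 263 = 1315 kmol/h; O₂ fed = 1315 × 1.730 = 2275 kmol/h.
N₂ fed = 2275 × 79/21 = 8558 kmol/h.
Fuel reacted = 0.922 × 263 → ξ = 242.5 kmol/h.
Outlet (n = n₀ + ν ξ):
  C₃H₈: 263 − 1(242.5) = 20.51
  O₂: 2275 − 5(242.5) = 1063
  N₂: 8558 (inert)
  CO₂: 0 + 3(242.5) = 727.5
  H₂O: 0 + 4(242.5) = 969.9
Total out = 11340 kmol/h; y_H₂O = 969.9 / 11340 = 0.08554.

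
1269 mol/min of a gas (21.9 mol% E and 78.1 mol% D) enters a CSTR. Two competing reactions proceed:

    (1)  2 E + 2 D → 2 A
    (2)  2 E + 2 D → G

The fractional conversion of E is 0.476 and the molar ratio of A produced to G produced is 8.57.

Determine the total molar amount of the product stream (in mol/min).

Conversion of E: E consumed = 0.476 × 277.9 = 132.3 mol/min = 2ξ₁ + 2ξ₂.
Selectivity: 2ξ₁ / (1ξ₂) = 8.57 → ξ₁ = 4.285 ξ₂.
Substitute: (2·4.285 + 2) ξ₂ = 132.3 → ξ₂ = 12.52 mol/min, ξ₁ = 53.63 mol/min.
Outlet amounts (n = n₀ + Σ ν·ξ):
  E: 277.9 − 2(53.63) − 2(12.52) = 145.6
  D: 991.1 − 2(53.63) − 2(12.52) = 858.8
  A: 0 + 2(53.63) = 107.3
  G: 0 + 1(12.52) = 12.52
Total out = 145.6 + 858.8 + 107.3 + 12.52 = 1124 mol/min.

1120 mol/min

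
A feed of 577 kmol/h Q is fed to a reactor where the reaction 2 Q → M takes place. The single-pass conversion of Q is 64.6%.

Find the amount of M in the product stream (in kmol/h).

186 kmol/h

Q reacted = 0.646 × 577 = 372.7 kmol/h; ν_Q = −2, so ξ = 372.7/2 = 186.4 kmol/h.
Outlet amounts (n = n₀ + ν ξ):
  Q: 577 − 2(186.4) = 204.3
  M: 0 + 1(186.4) = 186.4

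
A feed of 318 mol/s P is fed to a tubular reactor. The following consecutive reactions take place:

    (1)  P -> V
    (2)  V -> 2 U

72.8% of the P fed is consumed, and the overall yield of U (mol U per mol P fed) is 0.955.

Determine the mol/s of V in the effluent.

Conversion of P: P consumed = 1ξ₁ = 0.728 × 318 → ξ₁ = 231.5 mol/s.
Yield of U: 2ξ₂ / 318 = 0.955 → ξ₂ = 151.8 mol/s.
Outlet amounts (n = n₀ + Σ ν·ξ):
  P: 318 − 1(231.5) = 86.5
  V: 0 + 1(231.5) − 1(151.8) = 79.66
  U: 0 + 2(151.8) = 303.7

79.7 mol/s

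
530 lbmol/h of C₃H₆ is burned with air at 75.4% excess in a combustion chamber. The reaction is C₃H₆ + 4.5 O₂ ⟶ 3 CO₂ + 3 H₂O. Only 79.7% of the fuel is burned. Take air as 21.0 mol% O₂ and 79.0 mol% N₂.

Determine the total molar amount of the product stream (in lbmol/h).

20700 lbmol/h

Stoichiometric O₂ = 4.5 × 530 = 2385 lbmol/h; O₂ fed = 2385 × 1.754 = 4183 lbmol/h.
N₂ fed = 4183 × 79/21 = 15740 lbmol/h.
Fuel reacted = 0.797 × 530 → ξ = 422.4 lbmol/h.
Outlet (n = n₀ + ν ξ):
  C₃H₆: 530 − 1(422.4) = 107.6
  O₂: 4183 − 4.5(422.4) = 2282
  N₂: 15740 (inert)
  CO₂: 0 + 3(422.4) = 1267
  H₂O: 0 + 3(422.4) = 1267
Total out = 107.6 + 2282 + 15740 + 1267 + 1267 = 20660 lbmol/h.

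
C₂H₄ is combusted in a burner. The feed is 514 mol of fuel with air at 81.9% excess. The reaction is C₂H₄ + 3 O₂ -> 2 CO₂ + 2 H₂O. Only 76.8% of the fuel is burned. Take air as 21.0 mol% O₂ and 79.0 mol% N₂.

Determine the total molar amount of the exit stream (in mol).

13900 mol

Stoichiometric O₂ = 3 × 514 = 1542 mol; O₂ fed = 1542 × 1.819 = 2805 mol.
N₂ fed = 2805 × 79/21 = 10550 mol.
Fuel reacted = 0.768 × 514 → ξ = 394.8 mol.
Outlet (n = n₀ + ν ξ):
  C₂H₄: 514 − 1(394.8) = 119.2
  O₂: 2805 − 3(394.8) = 1621
  N₂: 10550 (inert)
  CO₂: 0 + 2(394.8) = 789.5
  H₂O: 0 + 2(394.8) = 789.5
Total out = 119.2 + 1621 + 10550 + 789.5 + 789.5 = 13870 mol.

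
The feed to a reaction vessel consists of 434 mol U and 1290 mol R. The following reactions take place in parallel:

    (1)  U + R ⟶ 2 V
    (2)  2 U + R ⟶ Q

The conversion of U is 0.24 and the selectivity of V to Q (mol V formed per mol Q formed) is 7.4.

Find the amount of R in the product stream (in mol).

1200 mol

Conversion of U: U consumed = 0.24 × 434 = 104.2 mol = 1ξ₁ + 2ξ₂.
Selectivity: 2ξ₁ / (1ξ₂) = 7.4 → ξ₁ = 3.7 ξ₂.
Substitute: (1·3.7 + 2) ξ₂ = 104.2 → ξ₂ = 18.27 mol, ξ₁ = 67.61 mol.
Outlet amounts (n = n₀ + Σ ν·ξ):
  U: 434 − 1(67.61) − 2(18.27) = 329.8
  R: 1290 − 1(67.61) − 1(18.27) = 1204
  V: 0 + 2(67.61) = 135.2
  Q: 0 + 1(18.27) = 18.27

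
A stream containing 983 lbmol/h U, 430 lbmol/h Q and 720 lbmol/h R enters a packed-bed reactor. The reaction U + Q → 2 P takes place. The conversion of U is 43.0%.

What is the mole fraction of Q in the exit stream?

U reacted = 0.43 × 983 = 422.7 lbmol/h; ν_U = −1, so ξ = 422.7/1 = 422.7 lbmol/h.
Outlet amounts (n = n₀ + ν ξ):
  U: 983 − 1(422.7) = 560.3
  Q: 430 − 1(422.7) = 7.31
  P: 0 + 2(422.7) = 845.4
  R: 720 (inert)
Total out = 2133 lbmol/h; y_Q = 7.31 / 2133 = 0.003427.

0.00343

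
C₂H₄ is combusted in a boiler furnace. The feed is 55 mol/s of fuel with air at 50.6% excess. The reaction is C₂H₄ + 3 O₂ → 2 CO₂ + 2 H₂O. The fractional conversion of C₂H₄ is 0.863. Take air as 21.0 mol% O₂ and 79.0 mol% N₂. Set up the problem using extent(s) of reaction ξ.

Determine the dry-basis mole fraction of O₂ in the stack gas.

0.0928

Stoichiometric O₂ = 3 × 55 = 165 mol/s; O₂ fed = 165 × 1.506 = 248.5 mol/s.
N₂ fed = 248.5 × 79/21 = 934.8 mol/s.
Fuel reacted = 0.863 × 55 → ξ = 47.46 mol/s.
Outlet (n = n₀ + ν ξ):
  C₂H₄: 55 − 1(47.46) = 7.535
  O₂: 248.5 − 3(47.46) = 106.1
  N₂: 934.8 (inert)
  CO₂: 0 + 2(47.46) = 94.93
  H₂O: 0 + 2(47.46) = 94.93
Dry total = 1143 mol/s; y_O₂ (dry) = 106.1 / 1143 = 0.09279.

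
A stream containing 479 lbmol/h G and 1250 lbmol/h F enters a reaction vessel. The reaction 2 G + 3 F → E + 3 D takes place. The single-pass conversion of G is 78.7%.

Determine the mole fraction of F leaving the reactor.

G reacted = 0.787 × 479 = 377 lbmol/h; ν_G = −2, so ξ = 377/2 = 188.5 lbmol/h.
Outlet amounts (n = n₀ + ν ξ):
  G: 479 − 2(188.5) = 102
  F: 1250 − 3(188.5) = 684.5
  E: 0 + 1(188.5) = 188.5
  D: 0 + 3(188.5) = 565.5
Total out = 1541 lbmol/h; y_F = 684.5 / 1541 = 0.4444.

0.444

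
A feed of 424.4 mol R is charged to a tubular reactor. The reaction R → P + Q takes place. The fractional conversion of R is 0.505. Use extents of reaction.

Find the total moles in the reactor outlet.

R reacted = 0.505 × 424.4 = 214.3 mol; ν_R = −1, so ξ = 214.3/1 = 214.3 mol.
Outlet amounts (n = n₀ + ν ξ):
  R: 424.4 − 1(214.3) = 210.1
  P: 0 + 1(214.3) = 214.3
  Q: 0 + 1(214.3) = 214.3
Total out = 210.1 + 214.3 + 214.3 = 638.7 mol.

639 mol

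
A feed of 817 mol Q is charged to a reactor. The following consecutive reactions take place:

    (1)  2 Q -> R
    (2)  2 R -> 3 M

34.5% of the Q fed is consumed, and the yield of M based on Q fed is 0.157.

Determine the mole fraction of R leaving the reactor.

0.0771

Conversion of Q: Q consumed = 2ξ₁ = 0.345 × 817 → ξ₁ = 140.9 mol.
Yield of M: 3ξ₂ / 817 = 0.157 → ξ₂ = 42.76 mol.
Outlet amounts (n = n₀ + Σ ν·ξ):
  Q: 817 − 2(140.9) = 535.1
  R: 0 + 1(140.9) − 2(42.76) = 55.42
  M: 0 + 3(42.76) = 128.3
Total out = 718.8 mol; y_R = 55.42 / 718.8 = 0.0771.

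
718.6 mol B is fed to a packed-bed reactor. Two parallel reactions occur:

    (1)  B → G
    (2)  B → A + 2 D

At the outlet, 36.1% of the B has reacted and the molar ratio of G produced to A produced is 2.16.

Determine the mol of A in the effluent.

Conversion of B: B consumed = 0.361 × 718.6 = 259.4 mol = 1ξ₁ + 1ξ₂.
Selectivity: 1ξ₁ / (1ξ₂) = 2.16 → ξ₁ = 2.16 ξ₂.
Substitute: (1·2.16 + 1) ξ₂ = 259.4 → ξ₂ = 82.09 mol, ξ₁ = 177.3 mol.
Outlet amounts (n = n₀ + Σ ν·ξ):
  B: 718.6 − 1(177.3) − 1(82.09) = 459.2
  G: 0 + 1(177.3) = 177.3
  A: 0 + 1(82.09) = 82.09
  D: 0 + 2(82.09) = 164.2

82.1 mol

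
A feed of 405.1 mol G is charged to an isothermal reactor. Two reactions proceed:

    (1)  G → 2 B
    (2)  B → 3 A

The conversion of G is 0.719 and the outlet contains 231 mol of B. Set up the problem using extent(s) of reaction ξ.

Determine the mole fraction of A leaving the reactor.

Conversion of G: G consumed = 1ξ₁ = 0.719 × 405.1 → ξ₁ = 291.3 mol.
B balance: n_B = 0 + 2ξ₁ − 1ξ₂ = 231 → ξ₂ = (2·291.3 − 231)/1 = 351.5 mol.
Outlet amounts (n = n₀ + Σ ν·ξ):
  G: 405.1 − 1(291.3) = 113.8
  B: 0 + 2(291.3) − 1(351.5) = 231
  A: 0 + 3(351.5) = 1055
Total out = 1399 mol; y_A = 1055 / 1399 = 0.7536.

0.754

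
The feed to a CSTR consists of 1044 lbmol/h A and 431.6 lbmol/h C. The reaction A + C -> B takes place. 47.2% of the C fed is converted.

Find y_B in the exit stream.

C reacted = 0.472 × 431.6 = 203.7 lbmol/h; ν_C = −1, so ξ = 203.7/1 = 203.7 lbmol/h.
Outlet amounts (n = n₀ + ν ξ):
  A: 1044 − 1(203.7) = 840.3
  C: 431.6 − 1(203.7) = 227.9
  B: 0 + 1(203.7) = 203.7
Total out = 1272 lbmol/h; y_B = 203.7 / 1272 = 0.1602.

0.16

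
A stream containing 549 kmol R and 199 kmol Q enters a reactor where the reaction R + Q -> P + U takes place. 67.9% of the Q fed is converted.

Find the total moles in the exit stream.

748 kmol

Q reacted = 0.679 × 199 = 135.1 kmol; ν_Q = −1, so ξ = 135.1/1 = 135.1 kmol.
Outlet amounts (n = n₀ + ν ξ):
  R: 549 − 1(135.1) = 413.9
  Q: 199 − 1(135.1) = 63.88
  P: 0 + 1(135.1) = 135.1
  U: 0 + 1(135.1) = 135.1
Total out = 413.9 + 63.88 + 135.1 + 135.1 = 748 kmol.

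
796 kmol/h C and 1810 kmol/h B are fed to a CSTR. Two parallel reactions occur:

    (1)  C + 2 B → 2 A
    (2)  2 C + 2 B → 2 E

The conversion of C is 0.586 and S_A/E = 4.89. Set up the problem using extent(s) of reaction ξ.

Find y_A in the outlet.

Conversion of C: C consumed = 0.586 × 796 = 466.5 kmol/h = 1ξ₁ + 2ξ₂.
Selectivity: 2ξ₁ / (2ξ₂) = 4.89 → ξ₁ = 4.89 ξ₂.
Substitute: (1·4.89 + 2) ξ₂ = 466.5 → ξ₂ = 67.7 kmol/h, ξ₁ = 331.1 kmol/h.
Outlet amounts (n = n₀ + Σ ν·ξ):
  C: 796 − 1(331.1) − 2(67.7) = 329.5
  B: 1810 − 2(331.1) − 2(67.7) = 1012
  A: 0 + 2(331.1) = 662.1
  E: 0 + 2(67.7) = 135.4
Total out = 2140 kmol/h; y_A = 662.1 / 2140 = 0.3095.

0.309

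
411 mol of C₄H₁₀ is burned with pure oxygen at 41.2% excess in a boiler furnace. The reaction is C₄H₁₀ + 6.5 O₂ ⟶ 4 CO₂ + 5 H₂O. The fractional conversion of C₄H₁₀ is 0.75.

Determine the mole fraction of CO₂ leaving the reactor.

Stoichiometric O₂ = 6.5 × 411 = 2672 mol; O₂ fed = 2672 × 1.412 = 3772 mol.
Fuel reacted = 0.75 × 411 → ξ = 308.2 mol.
Outlet (n = n₀ + ν ξ):
  C₄H₁₀: 411 − 1(308.2) = 102.8
  O₂: 3772 − 6.5(308.2) = 1769
  CO₂: 0 + 4(308.2) = 1233
  H₂O: 0 + 5(308.2) = 1541
Total out = 4646 mol; y_CO₂ = 1233 / 4646 = 0.2654.

0.265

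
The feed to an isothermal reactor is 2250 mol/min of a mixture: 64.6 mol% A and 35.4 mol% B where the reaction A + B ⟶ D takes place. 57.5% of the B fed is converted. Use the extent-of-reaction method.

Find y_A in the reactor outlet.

0.556

B reacted = 0.575 × 796.5 = 458 mol/min; ν_B = −1, so ξ = 458/1 = 458 mol/min.
Outlet amounts (n = n₀ + ν ξ):
  A: 1454 − 1(458) = 995.5
  B: 796.5 − 1(458) = 338.5
  D: 0 + 1(458) = 458
Total out = 1792 mol/min; y_A = 995.5 / 1792 = 0.5555.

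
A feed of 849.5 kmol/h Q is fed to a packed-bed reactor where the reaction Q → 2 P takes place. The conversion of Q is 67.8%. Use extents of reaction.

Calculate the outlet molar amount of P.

Q reacted = 0.678 × 849.5 = 576 kmol/h; ν_Q = −1, so ξ = 576/1 = 576 kmol/h.
Outlet amounts (n = n₀ + ν ξ):
  Q: 849.5 − 1(576) = 273.5
  P: 0 + 2(576) = 1152

1150 kmol/h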